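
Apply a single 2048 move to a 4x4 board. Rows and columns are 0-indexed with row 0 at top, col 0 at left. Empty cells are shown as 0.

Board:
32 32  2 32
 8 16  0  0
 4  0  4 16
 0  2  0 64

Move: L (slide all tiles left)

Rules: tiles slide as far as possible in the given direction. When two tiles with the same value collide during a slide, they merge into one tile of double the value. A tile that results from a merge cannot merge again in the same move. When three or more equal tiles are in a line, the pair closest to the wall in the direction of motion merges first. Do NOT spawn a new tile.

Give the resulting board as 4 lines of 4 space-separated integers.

Slide left:
row 0: [32, 32, 2, 32] -> [64, 2, 32, 0]
row 1: [8, 16, 0, 0] -> [8, 16, 0, 0]
row 2: [4, 0, 4, 16] -> [8, 16, 0, 0]
row 3: [0, 2, 0, 64] -> [2, 64, 0, 0]

Answer: 64  2 32  0
 8 16  0  0
 8 16  0  0
 2 64  0  0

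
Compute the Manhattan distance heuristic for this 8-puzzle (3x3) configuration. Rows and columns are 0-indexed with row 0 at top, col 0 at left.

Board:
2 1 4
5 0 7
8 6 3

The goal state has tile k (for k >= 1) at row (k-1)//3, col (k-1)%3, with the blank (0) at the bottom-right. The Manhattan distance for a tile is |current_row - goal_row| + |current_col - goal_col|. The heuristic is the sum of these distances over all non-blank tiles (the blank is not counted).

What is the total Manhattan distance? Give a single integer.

Answer: 14

Derivation:
Tile 2: at (0,0), goal (0,1), distance |0-0|+|0-1| = 1
Tile 1: at (0,1), goal (0,0), distance |0-0|+|1-0| = 1
Tile 4: at (0,2), goal (1,0), distance |0-1|+|2-0| = 3
Tile 5: at (1,0), goal (1,1), distance |1-1|+|0-1| = 1
Tile 7: at (1,2), goal (2,0), distance |1-2|+|2-0| = 3
Tile 8: at (2,0), goal (2,1), distance |2-2|+|0-1| = 1
Tile 6: at (2,1), goal (1,2), distance |2-1|+|1-2| = 2
Tile 3: at (2,2), goal (0,2), distance |2-0|+|2-2| = 2
Sum: 1 + 1 + 3 + 1 + 3 + 1 + 2 + 2 = 14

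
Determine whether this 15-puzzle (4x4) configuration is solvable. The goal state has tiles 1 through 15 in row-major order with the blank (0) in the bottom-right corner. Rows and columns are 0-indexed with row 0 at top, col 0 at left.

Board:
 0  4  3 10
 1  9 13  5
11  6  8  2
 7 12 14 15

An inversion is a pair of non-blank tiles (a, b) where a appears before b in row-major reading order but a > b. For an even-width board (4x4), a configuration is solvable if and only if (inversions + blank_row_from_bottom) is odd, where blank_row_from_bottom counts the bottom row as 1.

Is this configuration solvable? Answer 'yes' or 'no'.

Inversions: 32
Blank is in row 0 (0-indexed from top), which is row 4 counting from the bottom (bottom = 1).
32 + 4 = 36, which is even, so the puzzle is not solvable.

Answer: no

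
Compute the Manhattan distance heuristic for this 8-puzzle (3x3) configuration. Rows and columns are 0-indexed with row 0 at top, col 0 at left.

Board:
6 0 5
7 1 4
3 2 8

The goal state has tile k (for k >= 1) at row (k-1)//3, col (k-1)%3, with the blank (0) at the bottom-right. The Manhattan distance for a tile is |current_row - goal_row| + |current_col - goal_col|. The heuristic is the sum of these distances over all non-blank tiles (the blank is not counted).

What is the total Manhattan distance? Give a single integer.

Tile 6: (0,0)->(1,2) = 3
Tile 5: (0,2)->(1,1) = 2
Tile 7: (1,0)->(2,0) = 1
Tile 1: (1,1)->(0,0) = 2
Tile 4: (1,2)->(1,0) = 2
Tile 3: (2,0)->(0,2) = 4
Tile 2: (2,1)->(0,1) = 2
Tile 8: (2,2)->(2,1) = 1
Sum: 3 + 2 + 1 + 2 + 2 + 4 + 2 + 1 = 17

Answer: 17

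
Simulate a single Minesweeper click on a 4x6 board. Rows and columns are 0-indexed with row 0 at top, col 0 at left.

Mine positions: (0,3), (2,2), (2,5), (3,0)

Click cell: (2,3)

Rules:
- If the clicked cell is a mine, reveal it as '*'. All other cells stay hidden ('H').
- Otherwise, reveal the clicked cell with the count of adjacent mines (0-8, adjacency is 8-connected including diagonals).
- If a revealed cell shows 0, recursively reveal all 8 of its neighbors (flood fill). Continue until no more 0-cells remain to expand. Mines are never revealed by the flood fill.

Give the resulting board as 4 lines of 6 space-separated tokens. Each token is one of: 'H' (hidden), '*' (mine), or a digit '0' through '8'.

H H H H H H
H H H H H H
H H H 1 H H
H H H H H H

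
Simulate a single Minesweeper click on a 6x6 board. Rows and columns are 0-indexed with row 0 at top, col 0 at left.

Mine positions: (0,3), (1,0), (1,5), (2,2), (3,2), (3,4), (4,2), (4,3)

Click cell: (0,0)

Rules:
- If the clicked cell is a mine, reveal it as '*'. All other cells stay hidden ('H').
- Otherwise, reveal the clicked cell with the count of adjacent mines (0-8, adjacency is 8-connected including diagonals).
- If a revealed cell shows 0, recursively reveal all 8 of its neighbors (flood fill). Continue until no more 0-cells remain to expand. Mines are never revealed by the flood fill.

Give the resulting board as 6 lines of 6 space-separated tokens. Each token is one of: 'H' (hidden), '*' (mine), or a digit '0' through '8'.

1 H H H H H
H H H H H H
H H H H H H
H H H H H H
H H H H H H
H H H H H H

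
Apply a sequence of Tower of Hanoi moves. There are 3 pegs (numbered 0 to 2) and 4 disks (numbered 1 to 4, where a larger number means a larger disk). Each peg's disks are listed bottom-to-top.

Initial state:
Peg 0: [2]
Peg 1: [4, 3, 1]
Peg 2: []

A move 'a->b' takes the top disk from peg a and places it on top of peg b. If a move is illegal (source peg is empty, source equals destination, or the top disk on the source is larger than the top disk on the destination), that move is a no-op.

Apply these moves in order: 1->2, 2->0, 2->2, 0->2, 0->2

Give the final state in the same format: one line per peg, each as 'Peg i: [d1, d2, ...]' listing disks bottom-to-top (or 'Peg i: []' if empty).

After move 1 (1->2):
Peg 0: [2]
Peg 1: [4, 3]
Peg 2: [1]

After move 2 (2->0):
Peg 0: [2, 1]
Peg 1: [4, 3]
Peg 2: []

After move 3 (2->2):
Peg 0: [2, 1]
Peg 1: [4, 3]
Peg 2: []

After move 4 (0->2):
Peg 0: [2]
Peg 1: [4, 3]
Peg 2: [1]

After move 5 (0->2):
Peg 0: [2]
Peg 1: [4, 3]
Peg 2: [1]

Answer: Peg 0: [2]
Peg 1: [4, 3]
Peg 2: [1]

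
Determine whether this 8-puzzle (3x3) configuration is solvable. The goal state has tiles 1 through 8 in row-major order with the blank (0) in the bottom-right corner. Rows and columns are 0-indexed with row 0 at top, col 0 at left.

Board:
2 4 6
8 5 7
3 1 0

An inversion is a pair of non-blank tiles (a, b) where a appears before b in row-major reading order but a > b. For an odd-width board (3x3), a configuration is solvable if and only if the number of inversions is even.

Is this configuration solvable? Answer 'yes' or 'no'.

Answer: no

Derivation:
Inversions (pairs i<j in row-major order where tile[i] > tile[j] > 0): 15
15 is odd, so the puzzle is not solvable.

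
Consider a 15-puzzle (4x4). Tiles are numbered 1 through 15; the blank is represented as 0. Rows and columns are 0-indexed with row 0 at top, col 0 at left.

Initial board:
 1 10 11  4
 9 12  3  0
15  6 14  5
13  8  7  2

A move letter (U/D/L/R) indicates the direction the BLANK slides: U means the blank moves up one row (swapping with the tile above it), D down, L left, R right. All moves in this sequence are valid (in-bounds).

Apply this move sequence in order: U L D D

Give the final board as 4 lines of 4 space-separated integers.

Answer:  1 10  3 11
 9 12 14  4
15  6  0  5
13  8  7  2

Derivation:
After move 1 (U):
 1 10 11  0
 9 12  3  4
15  6 14  5
13  8  7  2

After move 2 (L):
 1 10  0 11
 9 12  3  4
15  6 14  5
13  8  7  2

After move 3 (D):
 1 10  3 11
 9 12  0  4
15  6 14  5
13  8  7  2

After move 4 (D):
 1 10  3 11
 9 12 14  4
15  6  0  5
13  8  7  2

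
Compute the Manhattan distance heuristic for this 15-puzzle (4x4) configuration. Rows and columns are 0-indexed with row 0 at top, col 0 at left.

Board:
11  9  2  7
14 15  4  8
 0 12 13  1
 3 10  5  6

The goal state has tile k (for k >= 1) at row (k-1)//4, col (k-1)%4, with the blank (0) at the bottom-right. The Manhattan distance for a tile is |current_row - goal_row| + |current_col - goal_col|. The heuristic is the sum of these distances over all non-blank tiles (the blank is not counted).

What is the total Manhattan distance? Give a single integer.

Answer: 42

Derivation:
Tile 11: (0,0)->(2,2) = 4
Tile 9: (0,1)->(2,0) = 3
Tile 2: (0,2)->(0,1) = 1
Tile 7: (0,3)->(1,2) = 2
Tile 14: (1,0)->(3,1) = 3
Tile 15: (1,1)->(3,2) = 3
Tile 4: (1,2)->(0,3) = 2
Tile 8: (1,3)->(1,3) = 0
Tile 12: (2,1)->(2,3) = 2
Tile 13: (2,2)->(3,0) = 3
Tile 1: (2,3)->(0,0) = 5
Tile 3: (3,0)->(0,2) = 5
Tile 10: (3,1)->(2,1) = 1
Tile 5: (3,2)->(1,0) = 4
Tile 6: (3,3)->(1,1) = 4
Sum: 4 + 3 + 1 + 2 + 3 + 3 + 2 + 0 + 2 + 3 + 5 + 5 + 1 + 4 + 4 = 42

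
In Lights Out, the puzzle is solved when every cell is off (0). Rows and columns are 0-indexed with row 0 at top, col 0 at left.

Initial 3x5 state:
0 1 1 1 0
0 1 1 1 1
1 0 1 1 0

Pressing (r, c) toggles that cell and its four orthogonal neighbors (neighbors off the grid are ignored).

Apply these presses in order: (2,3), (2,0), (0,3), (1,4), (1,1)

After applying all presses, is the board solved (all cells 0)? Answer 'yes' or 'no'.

After press 1 at (2,3):
0 1 1 1 0
0 1 1 0 1
1 0 0 0 1

After press 2 at (2,0):
0 1 1 1 0
1 1 1 0 1
0 1 0 0 1

After press 3 at (0,3):
0 1 0 0 1
1 1 1 1 1
0 1 0 0 1

After press 4 at (1,4):
0 1 0 0 0
1 1 1 0 0
0 1 0 0 0

After press 5 at (1,1):
0 0 0 0 0
0 0 0 0 0
0 0 0 0 0

Lights still on: 0

Answer: yes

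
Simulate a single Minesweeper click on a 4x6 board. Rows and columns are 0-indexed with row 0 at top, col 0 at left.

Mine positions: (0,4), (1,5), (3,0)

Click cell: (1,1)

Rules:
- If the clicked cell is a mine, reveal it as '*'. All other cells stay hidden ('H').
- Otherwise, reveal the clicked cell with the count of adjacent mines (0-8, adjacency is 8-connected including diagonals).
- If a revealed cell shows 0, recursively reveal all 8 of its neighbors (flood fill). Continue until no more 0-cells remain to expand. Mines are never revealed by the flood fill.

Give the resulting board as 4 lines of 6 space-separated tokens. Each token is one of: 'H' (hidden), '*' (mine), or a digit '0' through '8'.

0 0 0 1 H H
0 0 0 1 2 H
1 1 0 0 1 1
H 1 0 0 0 0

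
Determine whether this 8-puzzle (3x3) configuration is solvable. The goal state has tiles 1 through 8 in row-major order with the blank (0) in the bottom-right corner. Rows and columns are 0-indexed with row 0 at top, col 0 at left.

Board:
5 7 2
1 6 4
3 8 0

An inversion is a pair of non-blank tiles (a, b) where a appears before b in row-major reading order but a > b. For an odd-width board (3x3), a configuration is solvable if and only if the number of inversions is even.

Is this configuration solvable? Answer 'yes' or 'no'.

Answer: no

Derivation:
Inversions (pairs i<j in row-major order where tile[i] > tile[j] > 0): 13
13 is odd, so the puzzle is not solvable.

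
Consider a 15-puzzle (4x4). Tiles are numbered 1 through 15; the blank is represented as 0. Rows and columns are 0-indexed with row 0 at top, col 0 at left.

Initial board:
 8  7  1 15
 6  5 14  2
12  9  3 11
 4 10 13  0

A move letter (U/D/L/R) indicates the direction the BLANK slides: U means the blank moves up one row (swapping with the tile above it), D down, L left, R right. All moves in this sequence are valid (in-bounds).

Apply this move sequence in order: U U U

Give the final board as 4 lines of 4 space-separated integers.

After move 1 (U):
 8  7  1 15
 6  5 14  2
12  9  3  0
 4 10 13 11

After move 2 (U):
 8  7  1 15
 6  5 14  0
12  9  3  2
 4 10 13 11

After move 3 (U):
 8  7  1  0
 6  5 14 15
12  9  3  2
 4 10 13 11

Answer:  8  7  1  0
 6  5 14 15
12  9  3  2
 4 10 13 11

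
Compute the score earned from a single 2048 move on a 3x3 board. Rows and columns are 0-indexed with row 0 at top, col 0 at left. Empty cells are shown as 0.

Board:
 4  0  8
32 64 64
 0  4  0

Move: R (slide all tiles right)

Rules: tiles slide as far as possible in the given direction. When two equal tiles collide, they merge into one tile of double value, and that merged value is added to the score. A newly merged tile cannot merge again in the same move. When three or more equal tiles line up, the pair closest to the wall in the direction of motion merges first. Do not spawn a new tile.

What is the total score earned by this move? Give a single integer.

Slide right:
row 0: [4, 0, 8] -> [0, 4, 8]  score +0 (running 0)
row 1: [32, 64, 64] -> [0, 32, 128]  score +128 (running 128)
row 2: [0, 4, 0] -> [0, 0, 4]  score +0 (running 128)
Board after move:
  0   4   8
  0  32 128
  0   0   4

Answer: 128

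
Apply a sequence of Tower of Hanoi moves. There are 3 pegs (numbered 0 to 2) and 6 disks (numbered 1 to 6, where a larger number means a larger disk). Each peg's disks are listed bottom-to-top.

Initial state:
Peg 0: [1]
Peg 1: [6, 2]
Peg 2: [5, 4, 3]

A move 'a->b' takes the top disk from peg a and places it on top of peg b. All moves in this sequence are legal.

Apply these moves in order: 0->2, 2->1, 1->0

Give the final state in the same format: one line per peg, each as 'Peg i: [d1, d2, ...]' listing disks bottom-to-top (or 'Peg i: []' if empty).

Answer: Peg 0: [1]
Peg 1: [6, 2]
Peg 2: [5, 4, 3]

Derivation:
After move 1 (0->2):
Peg 0: []
Peg 1: [6, 2]
Peg 2: [5, 4, 3, 1]

After move 2 (2->1):
Peg 0: []
Peg 1: [6, 2, 1]
Peg 2: [5, 4, 3]

After move 3 (1->0):
Peg 0: [1]
Peg 1: [6, 2]
Peg 2: [5, 4, 3]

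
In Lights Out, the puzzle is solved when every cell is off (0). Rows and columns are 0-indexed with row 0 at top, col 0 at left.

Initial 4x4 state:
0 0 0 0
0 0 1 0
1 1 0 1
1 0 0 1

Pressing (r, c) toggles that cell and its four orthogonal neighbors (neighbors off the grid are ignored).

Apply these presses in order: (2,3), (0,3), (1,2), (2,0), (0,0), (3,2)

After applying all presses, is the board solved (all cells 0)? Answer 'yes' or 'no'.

Answer: no

Derivation:
After press 1 at (2,3):
0 0 0 0
0 0 1 1
1 1 1 0
1 0 0 0

After press 2 at (0,3):
0 0 1 1
0 0 1 0
1 1 1 0
1 0 0 0

After press 3 at (1,2):
0 0 0 1
0 1 0 1
1 1 0 0
1 0 0 0

After press 4 at (2,0):
0 0 0 1
1 1 0 1
0 0 0 0
0 0 0 0

After press 5 at (0,0):
1 1 0 1
0 1 0 1
0 0 0 0
0 0 0 0

After press 6 at (3,2):
1 1 0 1
0 1 0 1
0 0 1 0
0 1 1 1

Lights still on: 9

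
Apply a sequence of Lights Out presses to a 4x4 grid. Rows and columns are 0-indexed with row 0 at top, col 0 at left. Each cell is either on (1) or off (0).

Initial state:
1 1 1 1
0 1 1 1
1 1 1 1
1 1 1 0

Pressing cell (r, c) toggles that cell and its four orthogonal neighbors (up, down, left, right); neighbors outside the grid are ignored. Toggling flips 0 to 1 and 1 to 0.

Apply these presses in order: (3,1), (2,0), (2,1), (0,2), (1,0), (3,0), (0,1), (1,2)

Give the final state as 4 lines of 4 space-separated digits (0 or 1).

After press 1 at (3,1):
1 1 1 1
0 1 1 1
1 0 1 1
0 0 0 0

After press 2 at (2,0):
1 1 1 1
1 1 1 1
0 1 1 1
1 0 0 0

After press 3 at (2,1):
1 1 1 1
1 0 1 1
1 0 0 1
1 1 0 0

After press 4 at (0,2):
1 0 0 0
1 0 0 1
1 0 0 1
1 1 0 0

After press 5 at (1,0):
0 0 0 0
0 1 0 1
0 0 0 1
1 1 0 0

After press 6 at (3,0):
0 0 0 0
0 1 0 1
1 0 0 1
0 0 0 0

After press 7 at (0,1):
1 1 1 0
0 0 0 1
1 0 0 1
0 0 0 0

After press 8 at (1,2):
1 1 0 0
0 1 1 0
1 0 1 1
0 0 0 0

Answer: 1 1 0 0
0 1 1 0
1 0 1 1
0 0 0 0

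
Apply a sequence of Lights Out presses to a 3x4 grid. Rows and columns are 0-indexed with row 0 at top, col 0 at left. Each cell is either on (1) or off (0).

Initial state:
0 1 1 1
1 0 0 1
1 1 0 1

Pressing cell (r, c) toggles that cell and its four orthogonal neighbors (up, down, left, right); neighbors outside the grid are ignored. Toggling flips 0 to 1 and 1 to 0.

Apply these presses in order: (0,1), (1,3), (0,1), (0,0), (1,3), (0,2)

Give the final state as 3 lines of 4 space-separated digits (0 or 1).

Answer: 1 1 0 0
0 0 1 1
1 1 0 1

Derivation:
After press 1 at (0,1):
1 0 0 1
1 1 0 1
1 1 0 1

After press 2 at (1,3):
1 0 0 0
1 1 1 0
1 1 0 0

After press 3 at (0,1):
0 1 1 0
1 0 1 0
1 1 0 0

After press 4 at (0,0):
1 0 1 0
0 0 1 0
1 1 0 0

After press 5 at (1,3):
1 0 1 1
0 0 0 1
1 1 0 1

After press 6 at (0,2):
1 1 0 0
0 0 1 1
1 1 0 1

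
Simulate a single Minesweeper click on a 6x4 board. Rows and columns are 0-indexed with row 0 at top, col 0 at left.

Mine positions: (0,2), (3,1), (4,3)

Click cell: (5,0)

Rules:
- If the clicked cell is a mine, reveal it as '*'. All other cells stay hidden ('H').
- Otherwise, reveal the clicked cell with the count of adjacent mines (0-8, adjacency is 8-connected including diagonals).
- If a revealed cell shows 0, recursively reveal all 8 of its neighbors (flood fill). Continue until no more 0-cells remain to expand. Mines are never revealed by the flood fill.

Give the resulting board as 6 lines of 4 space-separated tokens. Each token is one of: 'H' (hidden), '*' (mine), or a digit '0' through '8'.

H H H H
H H H H
H H H H
H H H H
1 1 2 H
0 0 1 H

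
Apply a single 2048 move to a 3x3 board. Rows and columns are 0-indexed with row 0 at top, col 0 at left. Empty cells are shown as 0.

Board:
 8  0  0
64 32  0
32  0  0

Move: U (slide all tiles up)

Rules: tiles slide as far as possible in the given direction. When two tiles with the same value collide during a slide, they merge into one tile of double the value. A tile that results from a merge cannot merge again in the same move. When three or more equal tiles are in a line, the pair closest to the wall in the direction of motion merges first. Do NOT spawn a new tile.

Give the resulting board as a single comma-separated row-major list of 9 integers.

Answer: 8, 32, 0, 64, 0, 0, 32, 0, 0

Derivation:
Slide up:
col 0: [8, 64, 32] -> [8, 64, 32]
col 1: [0, 32, 0] -> [32, 0, 0]
col 2: [0, 0, 0] -> [0, 0, 0]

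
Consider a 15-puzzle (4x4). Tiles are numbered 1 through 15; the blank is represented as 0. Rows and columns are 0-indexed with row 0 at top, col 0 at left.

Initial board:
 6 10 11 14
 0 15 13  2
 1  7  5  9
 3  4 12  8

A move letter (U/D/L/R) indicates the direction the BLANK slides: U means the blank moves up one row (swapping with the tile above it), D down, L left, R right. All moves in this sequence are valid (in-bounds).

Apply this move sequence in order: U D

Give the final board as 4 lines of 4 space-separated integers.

After move 1 (U):
 0 10 11 14
 6 15 13  2
 1  7  5  9
 3  4 12  8

After move 2 (D):
 6 10 11 14
 0 15 13  2
 1  7  5  9
 3  4 12  8

Answer:  6 10 11 14
 0 15 13  2
 1  7  5  9
 3  4 12  8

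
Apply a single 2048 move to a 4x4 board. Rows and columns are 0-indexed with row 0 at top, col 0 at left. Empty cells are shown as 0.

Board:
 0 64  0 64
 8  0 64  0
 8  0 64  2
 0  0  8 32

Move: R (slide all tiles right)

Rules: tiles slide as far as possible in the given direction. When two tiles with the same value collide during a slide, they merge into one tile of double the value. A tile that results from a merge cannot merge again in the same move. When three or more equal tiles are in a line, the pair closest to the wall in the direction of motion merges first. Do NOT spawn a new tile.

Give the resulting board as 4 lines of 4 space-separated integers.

Slide right:
row 0: [0, 64, 0, 64] -> [0, 0, 0, 128]
row 1: [8, 0, 64, 0] -> [0, 0, 8, 64]
row 2: [8, 0, 64, 2] -> [0, 8, 64, 2]
row 3: [0, 0, 8, 32] -> [0, 0, 8, 32]

Answer:   0   0   0 128
  0   0   8  64
  0   8  64   2
  0   0   8  32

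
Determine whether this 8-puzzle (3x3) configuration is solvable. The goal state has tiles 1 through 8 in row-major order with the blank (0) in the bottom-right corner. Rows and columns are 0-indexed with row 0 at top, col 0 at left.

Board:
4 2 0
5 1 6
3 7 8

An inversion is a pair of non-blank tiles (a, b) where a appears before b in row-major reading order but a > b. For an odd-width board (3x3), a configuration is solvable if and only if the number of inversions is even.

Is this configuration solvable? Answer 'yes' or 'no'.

Answer: no

Derivation:
Inversions (pairs i<j in row-major order where tile[i] > tile[j] > 0): 7
7 is odd, so the puzzle is not solvable.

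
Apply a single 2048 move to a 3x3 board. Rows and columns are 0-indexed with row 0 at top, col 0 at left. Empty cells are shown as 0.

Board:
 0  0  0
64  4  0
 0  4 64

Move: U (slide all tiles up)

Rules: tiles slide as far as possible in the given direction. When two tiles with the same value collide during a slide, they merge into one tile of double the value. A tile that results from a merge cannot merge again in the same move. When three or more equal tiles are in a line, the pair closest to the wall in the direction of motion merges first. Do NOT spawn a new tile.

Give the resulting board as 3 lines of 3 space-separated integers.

Slide up:
col 0: [0, 64, 0] -> [64, 0, 0]
col 1: [0, 4, 4] -> [8, 0, 0]
col 2: [0, 0, 64] -> [64, 0, 0]

Answer: 64  8 64
 0  0  0
 0  0  0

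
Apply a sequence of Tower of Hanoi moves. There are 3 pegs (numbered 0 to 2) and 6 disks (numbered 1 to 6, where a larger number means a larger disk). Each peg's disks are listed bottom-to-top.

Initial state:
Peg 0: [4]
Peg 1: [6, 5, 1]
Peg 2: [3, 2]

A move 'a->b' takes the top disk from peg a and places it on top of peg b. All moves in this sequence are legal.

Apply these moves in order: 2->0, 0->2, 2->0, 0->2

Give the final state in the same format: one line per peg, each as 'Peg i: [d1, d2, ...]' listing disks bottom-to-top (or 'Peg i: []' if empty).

After move 1 (2->0):
Peg 0: [4, 2]
Peg 1: [6, 5, 1]
Peg 2: [3]

After move 2 (0->2):
Peg 0: [4]
Peg 1: [6, 5, 1]
Peg 2: [3, 2]

After move 3 (2->0):
Peg 0: [4, 2]
Peg 1: [6, 5, 1]
Peg 2: [3]

After move 4 (0->2):
Peg 0: [4]
Peg 1: [6, 5, 1]
Peg 2: [3, 2]

Answer: Peg 0: [4]
Peg 1: [6, 5, 1]
Peg 2: [3, 2]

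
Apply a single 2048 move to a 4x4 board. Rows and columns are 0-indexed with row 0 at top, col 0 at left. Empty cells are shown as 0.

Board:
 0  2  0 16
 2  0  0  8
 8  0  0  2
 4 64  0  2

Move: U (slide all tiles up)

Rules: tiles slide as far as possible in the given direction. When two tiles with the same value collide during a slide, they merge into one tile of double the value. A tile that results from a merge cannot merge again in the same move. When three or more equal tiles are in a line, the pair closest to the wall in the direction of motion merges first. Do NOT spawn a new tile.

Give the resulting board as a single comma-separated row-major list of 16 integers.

Slide up:
col 0: [0, 2, 8, 4] -> [2, 8, 4, 0]
col 1: [2, 0, 0, 64] -> [2, 64, 0, 0]
col 2: [0, 0, 0, 0] -> [0, 0, 0, 0]
col 3: [16, 8, 2, 2] -> [16, 8, 4, 0]

Answer: 2, 2, 0, 16, 8, 64, 0, 8, 4, 0, 0, 4, 0, 0, 0, 0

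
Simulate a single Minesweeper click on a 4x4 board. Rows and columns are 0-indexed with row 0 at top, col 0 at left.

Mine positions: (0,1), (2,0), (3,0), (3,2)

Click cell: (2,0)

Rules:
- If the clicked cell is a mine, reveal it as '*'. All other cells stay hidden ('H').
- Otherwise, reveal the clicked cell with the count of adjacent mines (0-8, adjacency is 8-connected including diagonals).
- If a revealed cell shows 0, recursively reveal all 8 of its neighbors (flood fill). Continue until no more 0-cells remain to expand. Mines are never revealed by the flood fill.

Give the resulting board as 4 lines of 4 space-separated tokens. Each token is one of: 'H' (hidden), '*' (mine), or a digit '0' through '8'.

H H H H
H H H H
* H H H
H H H H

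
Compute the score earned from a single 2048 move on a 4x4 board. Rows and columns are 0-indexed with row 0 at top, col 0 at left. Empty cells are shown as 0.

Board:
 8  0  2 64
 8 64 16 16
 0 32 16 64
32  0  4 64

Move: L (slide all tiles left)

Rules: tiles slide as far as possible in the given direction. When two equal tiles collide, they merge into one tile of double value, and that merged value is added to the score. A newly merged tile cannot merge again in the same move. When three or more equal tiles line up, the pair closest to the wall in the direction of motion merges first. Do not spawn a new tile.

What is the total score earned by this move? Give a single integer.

Answer: 32

Derivation:
Slide left:
row 0: [8, 0, 2, 64] -> [8, 2, 64, 0]  score +0 (running 0)
row 1: [8, 64, 16, 16] -> [8, 64, 32, 0]  score +32 (running 32)
row 2: [0, 32, 16, 64] -> [32, 16, 64, 0]  score +0 (running 32)
row 3: [32, 0, 4, 64] -> [32, 4, 64, 0]  score +0 (running 32)
Board after move:
 8  2 64  0
 8 64 32  0
32 16 64  0
32  4 64  0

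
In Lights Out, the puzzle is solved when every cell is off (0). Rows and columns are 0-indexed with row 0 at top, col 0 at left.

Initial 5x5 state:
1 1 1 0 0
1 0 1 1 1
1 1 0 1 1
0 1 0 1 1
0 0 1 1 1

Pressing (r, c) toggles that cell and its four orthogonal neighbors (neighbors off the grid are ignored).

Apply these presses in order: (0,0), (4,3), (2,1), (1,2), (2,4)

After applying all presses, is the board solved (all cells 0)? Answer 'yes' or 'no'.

After press 1 at (0,0):
0 0 1 0 0
0 0 1 1 1
1 1 0 1 1
0 1 0 1 1
0 0 1 1 1

After press 2 at (4,3):
0 0 1 0 0
0 0 1 1 1
1 1 0 1 1
0 1 0 0 1
0 0 0 0 0

After press 3 at (2,1):
0 0 1 0 0
0 1 1 1 1
0 0 1 1 1
0 0 0 0 1
0 0 0 0 0

After press 4 at (1,2):
0 0 0 0 0
0 0 0 0 1
0 0 0 1 1
0 0 0 0 1
0 0 0 0 0

After press 5 at (2,4):
0 0 0 0 0
0 0 0 0 0
0 0 0 0 0
0 0 0 0 0
0 0 0 0 0

Lights still on: 0

Answer: yes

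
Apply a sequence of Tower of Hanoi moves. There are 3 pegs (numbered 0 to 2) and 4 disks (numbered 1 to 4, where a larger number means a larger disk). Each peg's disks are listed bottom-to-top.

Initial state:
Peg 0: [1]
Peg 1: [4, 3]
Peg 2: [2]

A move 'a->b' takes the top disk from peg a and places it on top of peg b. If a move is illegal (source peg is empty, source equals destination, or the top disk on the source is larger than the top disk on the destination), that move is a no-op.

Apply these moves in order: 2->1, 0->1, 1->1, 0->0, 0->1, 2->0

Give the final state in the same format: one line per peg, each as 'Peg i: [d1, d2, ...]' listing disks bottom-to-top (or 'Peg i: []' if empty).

After move 1 (2->1):
Peg 0: [1]
Peg 1: [4, 3, 2]
Peg 2: []

After move 2 (0->1):
Peg 0: []
Peg 1: [4, 3, 2, 1]
Peg 2: []

After move 3 (1->1):
Peg 0: []
Peg 1: [4, 3, 2, 1]
Peg 2: []

After move 4 (0->0):
Peg 0: []
Peg 1: [4, 3, 2, 1]
Peg 2: []

After move 5 (0->1):
Peg 0: []
Peg 1: [4, 3, 2, 1]
Peg 2: []

After move 6 (2->0):
Peg 0: []
Peg 1: [4, 3, 2, 1]
Peg 2: []

Answer: Peg 0: []
Peg 1: [4, 3, 2, 1]
Peg 2: []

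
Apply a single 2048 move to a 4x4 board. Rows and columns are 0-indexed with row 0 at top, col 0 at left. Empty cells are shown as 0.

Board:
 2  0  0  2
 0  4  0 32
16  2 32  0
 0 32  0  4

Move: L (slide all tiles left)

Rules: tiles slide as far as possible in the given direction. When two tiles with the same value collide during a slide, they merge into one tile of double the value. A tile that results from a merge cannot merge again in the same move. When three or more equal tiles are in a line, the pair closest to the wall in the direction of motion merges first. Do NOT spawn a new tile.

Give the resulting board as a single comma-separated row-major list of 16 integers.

Slide left:
row 0: [2, 0, 0, 2] -> [4, 0, 0, 0]
row 1: [0, 4, 0, 32] -> [4, 32, 0, 0]
row 2: [16, 2, 32, 0] -> [16, 2, 32, 0]
row 3: [0, 32, 0, 4] -> [32, 4, 0, 0]

Answer: 4, 0, 0, 0, 4, 32, 0, 0, 16, 2, 32, 0, 32, 4, 0, 0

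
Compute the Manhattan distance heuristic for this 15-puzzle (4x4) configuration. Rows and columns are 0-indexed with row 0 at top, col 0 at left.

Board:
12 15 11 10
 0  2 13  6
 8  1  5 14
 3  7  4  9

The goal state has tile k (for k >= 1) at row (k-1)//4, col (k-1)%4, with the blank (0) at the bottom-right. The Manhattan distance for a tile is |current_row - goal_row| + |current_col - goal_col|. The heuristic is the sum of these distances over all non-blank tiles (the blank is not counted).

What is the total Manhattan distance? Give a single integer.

Answer: 51

Derivation:
Tile 12: at (0,0), goal (2,3), distance |0-2|+|0-3| = 5
Tile 15: at (0,1), goal (3,2), distance |0-3|+|1-2| = 4
Tile 11: at (0,2), goal (2,2), distance |0-2|+|2-2| = 2
Tile 10: at (0,3), goal (2,1), distance |0-2|+|3-1| = 4
Tile 2: at (1,1), goal (0,1), distance |1-0|+|1-1| = 1
Tile 13: at (1,2), goal (3,0), distance |1-3|+|2-0| = 4
Tile 6: at (1,3), goal (1,1), distance |1-1|+|3-1| = 2
Tile 8: at (2,0), goal (1,3), distance |2-1|+|0-3| = 4
Tile 1: at (2,1), goal (0,0), distance |2-0|+|1-0| = 3
Tile 5: at (2,2), goal (1,0), distance |2-1|+|2-0| = 3
Tile 14: at (2,3), goal (3,1), distance |2-3|+|3-1| = 3
Tile 3: at (3,0), goal (0,2), distance |3-0|+|0-2| = 5
Tile 7: at (3,1), goal (1,2), distance |3-1|+|1-2| = 3
Tile 4: at (3,2), goal (0,3), distance |3-0|+|2-3| = 4
Tile 9: at (3,3), goal (2,0), distance |3-2|+|3-0| = 4
Sum: 5 + 4 + 2 + 4 + 1 + 4 + 2 + 4 + 3 + 3 + 3 + 5 + 3 + 4 + 4 = 51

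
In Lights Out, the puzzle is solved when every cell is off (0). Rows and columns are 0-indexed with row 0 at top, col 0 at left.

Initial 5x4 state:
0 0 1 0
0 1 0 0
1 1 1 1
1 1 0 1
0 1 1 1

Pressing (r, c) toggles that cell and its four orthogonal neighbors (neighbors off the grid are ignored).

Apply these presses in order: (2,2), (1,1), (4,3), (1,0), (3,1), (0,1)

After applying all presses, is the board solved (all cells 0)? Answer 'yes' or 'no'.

After press 1 at (2,2):
0 0 1 0
0 1 1 0
1 0 0 0
1 1 1 1
0 1 1 1

After press 2 at (1,1):
0 1 1 0
1 0 0 0
1 1 0 0
1 1 1 1
0 1 1 1

After press 3 at (4,3):
0 1 1 0
1 0 0 0
1 1 0 0
1 1 1 0
0 1 0 0

After press 4 at (1,0):
1 1 1 0
0 1 0 0
0 1 0 0
1 1 1 0
0 1 0 0

After press 5 at (3,1):
1 1 1 0
0 1 0 0
0 0 0 0
0 0 0 0
0 0 0 0

After press 6 at (0,1):
0 0 0 0
0 0 0 0
0 0 0 0
0 0 0 0
0 0 0 0

Lights still on: 0

Answer: yes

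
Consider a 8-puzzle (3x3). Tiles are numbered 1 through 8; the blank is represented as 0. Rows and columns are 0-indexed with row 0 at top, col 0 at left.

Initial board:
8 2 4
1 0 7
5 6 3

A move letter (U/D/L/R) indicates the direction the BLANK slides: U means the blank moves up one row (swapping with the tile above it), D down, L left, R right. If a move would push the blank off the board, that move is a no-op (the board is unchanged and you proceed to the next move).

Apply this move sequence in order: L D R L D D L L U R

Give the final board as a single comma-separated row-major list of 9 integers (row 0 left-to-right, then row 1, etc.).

Answer: 8, 2, 4, 1, 0, 7, 5, 6, 3

Derivation:
After move 1 (L):
8 2 4
0 1 7
5 6 3

After move 2 (D):
8 2 4
5 1 7
0 6 3

After move 3 (R):
8 2 4
5 1 7
6 0 3

After move 4 (L):
8 2 4
5 1 7
0 6 3

After move 5 (D):
8 2 4
5 1 7
0 6 3

After move 6 (D):
8 2 4
5 1 7
0 6 3

After move 7 (L):
8 2 4
5 1 7
0 6 3

After move 8 (L):
8 2 4
5 1 7
0 6 3

After move 9 (U):
8 2 4
0 1 7
5 6 3

After move 10 (R):
8 2 4
1 0 7
5 6 3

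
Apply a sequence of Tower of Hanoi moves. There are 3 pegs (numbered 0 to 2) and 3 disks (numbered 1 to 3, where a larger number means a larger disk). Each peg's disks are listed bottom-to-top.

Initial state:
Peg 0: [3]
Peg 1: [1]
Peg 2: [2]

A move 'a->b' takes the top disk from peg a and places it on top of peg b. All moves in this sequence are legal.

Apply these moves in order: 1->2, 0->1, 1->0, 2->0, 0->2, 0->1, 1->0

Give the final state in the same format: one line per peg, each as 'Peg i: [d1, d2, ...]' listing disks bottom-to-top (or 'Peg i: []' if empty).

After move 1 (1->2):
Peg 0: [3]
Peg 1: []
Peg 2: [2, 1]

After move 2 (0->1):
Peg 0: []
Peg 1: [3]
Peg 2: [2, 1]

After move 3 (1->0):
Peg 0: [3]
Peg 1: []
Peg 2: [2, 1]

After move 4 (2->0):
Peg 0: [3, 1]
Peg 1: []
Peg 2: [2]

After move 5 (0->2):
Peg 0: [3]
Peg 1: []
Peg 2: [2, 1]

After move 6 (0->1):
Peg 0: []
Peg 1: [3]
Peg 2: [2, 1]

After move 7 (1->0):
Peg 0: [3]
Peg 1: []
Peg 2: [2, 1]

Answer: Peg 0: [3]
Peg 1: []
Peg 2: [2, 1]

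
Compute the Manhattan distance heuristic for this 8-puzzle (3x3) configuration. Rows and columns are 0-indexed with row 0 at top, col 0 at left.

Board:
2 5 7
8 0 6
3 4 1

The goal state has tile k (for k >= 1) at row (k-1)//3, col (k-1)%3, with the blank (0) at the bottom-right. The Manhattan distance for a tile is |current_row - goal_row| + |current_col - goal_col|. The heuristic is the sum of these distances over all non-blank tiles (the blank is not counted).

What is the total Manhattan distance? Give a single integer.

Answer: 18

Derivation:
Tile 2: (0,0)->(0,1) = 1
Tile 5: (0,1)->(1,1) = 1
Tile 7: (0,2)->(2,0) = 4
Tile 8: (1,0)->(2,1) = 2
Tile 6: (1,2)->(1,2) = 0
Tile 3: (2,0)->(0,2) = 4
Tile 4: (2,1)->(1,0) = 2
Tile 1: (2,2)->(0,0) = 4
Sum: 1 + 1 + 4 + 2 + 0 + 4 + 2 + 4 = 18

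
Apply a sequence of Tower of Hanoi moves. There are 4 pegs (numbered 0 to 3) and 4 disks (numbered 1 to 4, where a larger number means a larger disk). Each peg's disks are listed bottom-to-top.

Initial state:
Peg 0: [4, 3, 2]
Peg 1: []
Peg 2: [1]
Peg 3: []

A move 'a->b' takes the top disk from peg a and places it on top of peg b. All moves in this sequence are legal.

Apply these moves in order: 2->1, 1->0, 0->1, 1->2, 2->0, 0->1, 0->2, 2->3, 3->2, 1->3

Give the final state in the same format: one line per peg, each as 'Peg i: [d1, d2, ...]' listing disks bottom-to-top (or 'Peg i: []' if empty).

After move 1 (2->1):
Peg 0: [4, 3, 2]
Peg 1: [1]
Peg 2: []
Peg 3: []

After move 2 (1->0):
Peg 0: [4, 3, 2, 1]
Peg 1: []
Peg 2: []
Peg 3: []

After move 3 (0->1):
Peg 0: [4, 3, 2]
Peg 1: [1]
Peg 2: []
Peg 3: []

After move 4 (1->2):
Peg 0: [4, 3, 2]
Peg 1: []
Peg 2: [1]
Peg 3: []

After move 5 (2->0):
Peg 0: [4, 3, 2, 1]
Peg 1: []
Peg 2: []
Peg 3: []

After move 6 (0->1):
Peg 0: [4, 3, 2]
Peg 1: [1]
Peg 2: []
Peg 3: []

After move 7 (0->2):
Peg 0: [4, 3]
Peg 1: [1]
Peg 2: [2]
Peg 3: []

After move 8 (2->3):
Peg 0: [4, 3]
Peg 1: [1]
Peg 2: []
Peg 3: [2]

After move 9 (3->2):
Peg 0: [4, 3]
Peg 1: [1]
Peg 2: [2]
Peg 3: []

After move 10 (1->3):
Peg 0: [4, 3]
Peg 1: []
Peg 2: [2]
Peg 3: [1]

Answer: Peg 0: [4, 3]
Peg 1: []
Peg 2: [2]
Peg 3: [1]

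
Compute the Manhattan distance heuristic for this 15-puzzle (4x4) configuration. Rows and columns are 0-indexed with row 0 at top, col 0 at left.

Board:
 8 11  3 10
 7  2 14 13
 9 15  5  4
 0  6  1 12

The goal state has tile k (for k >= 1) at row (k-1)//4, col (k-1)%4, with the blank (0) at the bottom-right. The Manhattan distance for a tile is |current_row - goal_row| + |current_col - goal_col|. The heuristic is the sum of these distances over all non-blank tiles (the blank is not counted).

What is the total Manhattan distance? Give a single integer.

Answer: 37

Derivation:
Tile 8: at (0,0), goal (1,3), distance |0-1|+|0-3| = 4
Tile 11: at (0,1), goal (2,2), distance |0-2|+|1-2| = 3
Tile 3: at (0,2), goal (0,2), distance |0-0|+|2-2| = 0
Tile 10: at (0,3), goal (2,1), distance |0-2|+|3-1| = 4
Tile 7: at (1,0), goal (1,2), distance |1-1|+|0-2| = 2
Tile 2: at (1,1), goal (0,1), distance |1-0|+|1-1| = 1
Tile 14: at (1,2), goal (3,1), distance |1-3|+|2-1| = 3
Tile 13: at (1,3), goal (3,0), distance |1-3|+|3-0| = 5
Tile 9: at (2,0), goal (2,0), distance |2-2|+|0-0| = 0
Tile 15: at (2,1), goal (3,2), distance |2-3|+|1-2| = 2
Tile 5: at (2,2), goal (1,0), distance |2-1|+|2-0| = 3
Tile 4: at (2,3), goal (0,3), distance |2-0|+|3-3| = 2
Tile 6: at (3,1), goal (1,1), distance |3-1|+|1-1| = 2
Tile 1: at (3,2), goal (0,0), distance |3-0|+|2-0| = 5
Tile 12: at (3,3), goal (2,3), distance |3-2|+|3-3| = 1
Sum: 4 + 3 + 0 + 4 + 2 + 1 + 3 + 5 + 0 + 2 + 3 + 2 + 2 + 5 + 1 = 37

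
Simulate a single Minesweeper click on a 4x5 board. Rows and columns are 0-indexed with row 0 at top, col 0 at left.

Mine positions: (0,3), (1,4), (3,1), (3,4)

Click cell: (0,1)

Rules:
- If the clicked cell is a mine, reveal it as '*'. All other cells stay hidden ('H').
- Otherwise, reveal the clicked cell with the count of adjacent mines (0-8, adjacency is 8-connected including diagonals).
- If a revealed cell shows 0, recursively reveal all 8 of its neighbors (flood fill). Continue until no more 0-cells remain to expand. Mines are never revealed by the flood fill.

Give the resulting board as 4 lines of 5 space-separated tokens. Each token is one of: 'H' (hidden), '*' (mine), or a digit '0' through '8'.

0 0 1 H H
0 0 1 H H
1 1 1 H H
H H H H H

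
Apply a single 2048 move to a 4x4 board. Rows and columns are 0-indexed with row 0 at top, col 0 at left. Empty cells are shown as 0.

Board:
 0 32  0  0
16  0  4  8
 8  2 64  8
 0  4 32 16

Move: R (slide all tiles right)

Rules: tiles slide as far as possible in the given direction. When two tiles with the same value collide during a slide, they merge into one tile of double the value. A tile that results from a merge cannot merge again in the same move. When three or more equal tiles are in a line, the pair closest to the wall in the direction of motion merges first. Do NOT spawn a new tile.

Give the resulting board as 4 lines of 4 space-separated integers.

Answer:  0  0  0 32
 0 16  4  8
 8  2 64  8
 0  4 32 16

Derivation:
Slide right:
row 0: [0, 32, 0, 0] -> [0, 0, 0, 32]
row 1: [16, 0, 4, 8] -> [0, 16, 4, 8]
row 2: [8, 2, 64, 8] -> [8, 2, 64, 8]
row 3: [0, 4, 32, 16] -> [0, 4, 32, 16]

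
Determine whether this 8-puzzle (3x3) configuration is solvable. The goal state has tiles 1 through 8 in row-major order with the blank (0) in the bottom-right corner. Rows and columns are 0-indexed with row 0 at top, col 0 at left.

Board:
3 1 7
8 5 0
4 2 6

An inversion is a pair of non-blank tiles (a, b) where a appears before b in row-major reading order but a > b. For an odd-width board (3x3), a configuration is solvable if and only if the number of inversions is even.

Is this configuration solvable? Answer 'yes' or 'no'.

Inversions (pairs i<j in row-major order where tile[i] > tile[j] > 0): 13
13 is odd, so the puzzle is not solvable.

Answer: no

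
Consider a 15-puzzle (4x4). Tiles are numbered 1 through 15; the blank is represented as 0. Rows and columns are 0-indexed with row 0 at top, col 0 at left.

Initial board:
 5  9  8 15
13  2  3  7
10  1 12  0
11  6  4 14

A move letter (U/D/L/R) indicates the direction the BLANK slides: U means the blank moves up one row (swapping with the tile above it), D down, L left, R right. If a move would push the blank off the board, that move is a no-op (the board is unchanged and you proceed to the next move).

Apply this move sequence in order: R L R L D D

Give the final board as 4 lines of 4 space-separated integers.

After move 1 (R):
 5  9  8 15
13  2  3  7
10  1 12  0
11  6  4 14

After move 2 (L):
 5  9  8 15
13  2  3  7
10  1  0 12
11  6  4 14

After move 3 (R):
 5  9  8 15
13  2  3  7
10  1 12  0
11  6  4 14

After move 4 (L):
 5  9  8 15
13  2  3  7
10  1  0 12
11  6  4 14

After move 5 (D):
 5  9  8 15
13  2  3  7
10  1  4 12
11  6  0 14

After move 6 (D):
 5  9  8 15
13  2  3  7
10  1  4 12
11  6  0 14

Answer:  5  9  8 15
13  2  3  7
10  1  4 12
11  6  0 14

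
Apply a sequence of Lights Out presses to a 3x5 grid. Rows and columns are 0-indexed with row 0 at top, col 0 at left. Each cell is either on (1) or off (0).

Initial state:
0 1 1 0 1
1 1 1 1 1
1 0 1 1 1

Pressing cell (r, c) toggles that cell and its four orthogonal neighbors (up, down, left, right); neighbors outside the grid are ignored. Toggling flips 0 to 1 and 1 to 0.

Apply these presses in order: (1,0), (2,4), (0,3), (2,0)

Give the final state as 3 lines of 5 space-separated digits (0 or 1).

Answer: 1 1 0 1 0
1 0 1 0 0
1 1 1 0 0

Derivation:
After press 1 at (1,0):
1 1 1 0 1
0 0 1 1 1
0 0 1 1 1

After press 2 at (2,4):
1 1 1 0 1
0 0 1 1 0
0 0 1 0 0

After press 3 at (0,3):
1 1 0 1 0
0 0 1 0 0
0 0 1 0 0

After press 4 at (2,0):
1 1 0 1 0
1 0 1 0 0
1 1 1 0 0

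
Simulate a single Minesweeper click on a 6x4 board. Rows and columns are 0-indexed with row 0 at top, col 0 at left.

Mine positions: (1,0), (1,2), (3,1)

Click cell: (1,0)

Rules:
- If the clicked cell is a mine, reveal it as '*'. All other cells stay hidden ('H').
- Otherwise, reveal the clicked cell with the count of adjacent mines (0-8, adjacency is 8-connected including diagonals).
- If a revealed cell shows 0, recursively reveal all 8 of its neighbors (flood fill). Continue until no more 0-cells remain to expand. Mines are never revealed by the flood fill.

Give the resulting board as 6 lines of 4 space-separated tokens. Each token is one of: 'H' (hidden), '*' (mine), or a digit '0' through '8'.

H H H H
* H H H
H H H H
H H H H
H H H H
H H H H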